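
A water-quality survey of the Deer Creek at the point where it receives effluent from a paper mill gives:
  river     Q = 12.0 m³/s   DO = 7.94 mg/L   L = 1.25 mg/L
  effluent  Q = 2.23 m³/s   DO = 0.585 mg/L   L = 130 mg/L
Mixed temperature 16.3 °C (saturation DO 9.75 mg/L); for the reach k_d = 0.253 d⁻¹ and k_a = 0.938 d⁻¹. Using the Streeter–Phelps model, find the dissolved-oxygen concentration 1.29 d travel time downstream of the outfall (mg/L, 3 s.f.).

Mixed DO = (12.0×7.94 + 2.23×0.585)/(12.0+2.23) = 96.58/14.23 = 6.787 mg/L.
Mixed L₀ = (12.0×1.25 + 2.23×130)/(14.23) = 304.9/14.23 = 21.43 mg/L.
Initial deficit D₀ = C_s − DO₀ = 9.75 − 6.787 = 2.963 mg/L.
D(1.29) = [0.253×21.43/(0.938−0.253)](e^(−0.253×1.29) − e^(−0.938×1.29)) + 2.963 e^(−0.938×1.29)
= 7.914 × (0.7215 − 0.2982) + 2.963 × 0.2982 = 4.234 mg/L.
DO = 9.75 − 4.234 = 5.516 mg/L.

DO ≈ 5.52 mg/L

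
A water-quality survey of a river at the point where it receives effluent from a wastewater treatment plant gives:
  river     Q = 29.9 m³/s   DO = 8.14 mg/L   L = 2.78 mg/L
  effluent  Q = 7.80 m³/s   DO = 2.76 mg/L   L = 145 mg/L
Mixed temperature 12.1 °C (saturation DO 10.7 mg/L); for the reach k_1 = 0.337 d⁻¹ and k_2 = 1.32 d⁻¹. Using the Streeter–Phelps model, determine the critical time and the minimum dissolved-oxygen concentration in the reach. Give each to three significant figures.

Mixed DO = (29.9×8.14 + 7.80×2.76)/(29.9+7.80) = 264.9/37.70 = 7.027 mg/L.
Mixed L₀ = (29.9×2.78 + 7.80×145)/(37.70) = 1214/37.70 = 32.20 mg/L.
Initial deficit D₀ = C_s − DO₀ = 10.7 − 7.027 = 3.673 mg/L.
t_c = (1/0.9830) ln[(1.32/0.337)(1 − 3.673×0.9830/(0.337×32.20))] = 1.017 × ln(2.614) = 0.9774 d.
D_c = (0.337/1.32) × 32.20 × e^(−0.337×0.9774) = 0.2553 × 32.20 × 0.7194 = 5.915 mg/L.
Minimum DO = 10.7 − 5.915 = 4.785 mg/L.

t_c ≈ 0.977 d; minimum DO ≈ 4.79 mg/L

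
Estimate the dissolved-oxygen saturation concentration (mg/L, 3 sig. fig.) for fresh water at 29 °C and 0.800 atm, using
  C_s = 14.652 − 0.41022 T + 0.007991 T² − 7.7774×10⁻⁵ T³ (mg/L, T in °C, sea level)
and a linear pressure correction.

At sea level: C_s = 14.652 − 0.41022×29 + 0.007991×29² − 7.7774×10⁻⁵×29³ = 7.579 mg/L.
Pressure correction: C_s' = 7.579 × 0.800 = 6.063 mg/L.

C_s ≈ 6.06 mg/L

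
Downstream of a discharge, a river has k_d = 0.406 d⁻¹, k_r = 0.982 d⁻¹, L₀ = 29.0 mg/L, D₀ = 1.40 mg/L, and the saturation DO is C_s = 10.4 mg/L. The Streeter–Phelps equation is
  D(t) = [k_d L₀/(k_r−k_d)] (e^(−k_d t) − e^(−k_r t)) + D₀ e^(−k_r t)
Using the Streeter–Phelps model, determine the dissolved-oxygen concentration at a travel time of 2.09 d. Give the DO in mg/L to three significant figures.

k_d L₀/(k_r−k_d) = 0.406×29.0/(0.982−0.406) = 11.77/0.5760 = 20.44 mg/L.
e^(−k_d t) = e^(−0.406×2.090) = 0.4280; e^(−k_r t) = e^(−0.982×2.090) = 0.1284.
D = 20.44 × (0.4280 − 0.1284) + 1.40 × 0.1284 = 6.124 + 0.1798 = 6.304 mg/L.
DO = C_s − D = 10.4 − 6.304 = 4.096 mg/L.

DO ≈ 4.10 mg/L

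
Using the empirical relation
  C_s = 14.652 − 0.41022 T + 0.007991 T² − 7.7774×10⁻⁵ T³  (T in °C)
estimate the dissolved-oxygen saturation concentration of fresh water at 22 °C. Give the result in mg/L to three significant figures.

C_s = 14.652 − 0.41022×22 + 0.007991×22² − 7.7774×10⁻⁵×22³ = 8.667 mg/L.

C_s ≈ 8.67 mg/L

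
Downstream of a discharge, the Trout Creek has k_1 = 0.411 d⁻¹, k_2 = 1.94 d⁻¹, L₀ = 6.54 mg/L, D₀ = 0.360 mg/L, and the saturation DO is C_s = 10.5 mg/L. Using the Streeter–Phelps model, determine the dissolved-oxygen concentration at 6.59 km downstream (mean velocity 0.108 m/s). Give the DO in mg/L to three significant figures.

DO ≈ 9.54 mg/L

Travel time t = x/v = 6.59 km / (0.108 m/s) = 6590 m / 0.108 m/s = 61020 s = 0.7062 d.
k_1 L₀/(k_2−k_1) = 0.411×6.54/(1.94−0.411) = 2.688/1.529 = 1.758 mg/L.
e^(−k_1 t) = e^(−0.411×0.7062) = 0.7481; e^(−k_2 t) = e^(−1.94×0.7062) = 0.2541.
D = 1.758 × (0.7481 − 0.2541) + 0.360 × 0.2541 = 0.8684 + 0.09147 = 0.9599 mg/L.
DO = C_s − D = 10.5 − 0.9599 = 9.540 mg/L.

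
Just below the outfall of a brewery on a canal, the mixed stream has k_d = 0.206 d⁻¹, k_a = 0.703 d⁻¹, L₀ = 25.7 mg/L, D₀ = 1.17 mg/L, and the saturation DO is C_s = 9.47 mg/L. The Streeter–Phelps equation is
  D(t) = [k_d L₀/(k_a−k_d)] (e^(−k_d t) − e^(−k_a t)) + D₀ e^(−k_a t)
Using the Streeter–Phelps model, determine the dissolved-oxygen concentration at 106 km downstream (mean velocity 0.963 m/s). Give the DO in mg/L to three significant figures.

Travel time t = x/v = 106 km / (0.963 m/s) = 106000 m / 0.963 m/s = 110100 s = 1.274 d.
k_d L₀/(k_a−k_d) = 0.206×25.7/(0.703−0.206) = 5.294/0.4970 = 10.65 mg/L.
e^(−k_d t) = e^(−0.206×1.274) = 0.7692; e^(−k_a t) = e^(−0.703×1.274) = 0.4084.
D = 10.65 × (0.7692 − 0.4084) + 1.17 × 0.4084 = 3.844 + 0.4778 = 4.321 mg/L.
DO = C_s − D = 9.47 − 4.321 = 5.149 mg/L.

DO ≈ 5.15 mg/L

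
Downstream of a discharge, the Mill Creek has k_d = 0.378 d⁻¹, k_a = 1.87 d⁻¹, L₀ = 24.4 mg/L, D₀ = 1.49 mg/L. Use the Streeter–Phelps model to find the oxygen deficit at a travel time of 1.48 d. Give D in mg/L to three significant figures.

k_d L₀/(k_a−k_d) = 0.378×24.4/(1.87−0.378) = 9.223/1.492 = 6.182 mg/L.
e^(−k_d t) = e^(−0.378×1.480) = 0.5715; e^(−k_a t) = e^(−1.87×1.480) = 0.06281.
D = 6.182 × (0.5715 − 0.06281) + 1.49 × 0.06281 = 3.145 + 0.09359 = 3.238 mg/L.

D ≈ 3.24 mg/L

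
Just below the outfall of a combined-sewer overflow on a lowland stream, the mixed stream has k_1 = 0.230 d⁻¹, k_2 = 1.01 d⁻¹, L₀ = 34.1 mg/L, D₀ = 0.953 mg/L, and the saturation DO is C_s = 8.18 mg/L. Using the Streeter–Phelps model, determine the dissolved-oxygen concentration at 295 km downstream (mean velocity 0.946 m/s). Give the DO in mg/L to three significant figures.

DO ≈ 4.03 mg/L

Travel time t = x/v = 295 km / (0.946 m/s) = 295000 m / 0.946 m/s = 311800 s = 3.609 d.
k_1 L₀/(k_2−k_1) = 0.230×34.1/(1.01−0.230) = 7.843/0.7800 = 10.06 mg/L.
e^(−k_1 t) = e^(−0.230×3.609) = 0.4360; e^(−k_2 t) = e^(−1.01×3.609) = 0.02611.
D = 10.06 × (0.4360 − 0.02611) + 0.953 × 0.02611 = 4.121 + 0.02489 = 4.146 mg/L.
DO = C_s − D = 8.18 − 4.146 = 4.034 mg/L.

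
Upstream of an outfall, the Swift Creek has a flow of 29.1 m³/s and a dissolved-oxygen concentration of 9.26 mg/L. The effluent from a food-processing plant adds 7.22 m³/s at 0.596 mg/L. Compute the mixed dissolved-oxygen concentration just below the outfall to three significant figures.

Flow-weighted mixing: C = (Q_r C_r + Q_w C_w)/(Q_r + Q_w)
= (29.1×9.26 + 7.22×0.596)/(29.1 + 7.22) = 273.8/36.32 = 7.538 mg/L.

7.54 mg/L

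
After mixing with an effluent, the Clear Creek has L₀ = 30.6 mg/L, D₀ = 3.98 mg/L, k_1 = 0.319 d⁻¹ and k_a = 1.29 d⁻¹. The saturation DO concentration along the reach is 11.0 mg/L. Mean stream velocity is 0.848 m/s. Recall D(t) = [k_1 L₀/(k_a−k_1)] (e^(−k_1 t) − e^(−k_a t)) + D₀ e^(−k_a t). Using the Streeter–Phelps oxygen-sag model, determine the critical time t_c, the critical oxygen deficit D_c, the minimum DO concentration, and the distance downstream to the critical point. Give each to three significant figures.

t_c ≈ 0.920 d; D_c ≈ 5.64 mg/L; min DO ≈ 5.36 mg/L; x_c ≈ 67.4 km

t_c = [1/(k_a−k_1)] ln[(k_a/k_1)(1 − D₀(k_a−k_1)/(k_1 L₀))]
= [1/(1.29−0.319)] ln[(1.29/0.319)(1 − 3.98×0.9710/(0.319×30.6))]
= (1/0.9710) ln[4.044 × 0.6041] = 1.030 × ln(2.443) = 1.030 × 0.8932 = 0.9199 d.
D_c = (k_1/k_a) L₀ e^(−k_1 t_c) = (0.319/1.29) × 30.6 × e^(−0.319×0.9199) = 0.2473 × 30.6 × 0.7457 = 5.643 mg/L.
Minimum DO = C_s − D_c = 11.0 − 5.643 = 5.357 mg/L.
x_c = v t_c = 0.848 m/s × 0.9199 d × 86400 s/d = 67400 m ≈ 67.4 km.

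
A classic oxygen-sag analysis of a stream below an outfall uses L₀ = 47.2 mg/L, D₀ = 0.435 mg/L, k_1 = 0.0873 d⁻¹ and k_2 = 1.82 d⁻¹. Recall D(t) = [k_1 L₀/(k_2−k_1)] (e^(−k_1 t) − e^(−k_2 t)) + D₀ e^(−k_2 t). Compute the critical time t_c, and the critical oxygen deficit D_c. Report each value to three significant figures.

With k_2/k_1 = 20.85 and 1 − D₀(k_2−k_1)/(k_1 L₀) = 0.8171,
t_c = ln(20.85 × 0.8171) / (1.82 − 0.0873) = ln(17.03) / 1.733 = 2.835/1.733 = 1.636 d.
D_c = (k_1/k_2) L₀ e^(−k_1 t_c) = (0.0873/1.82) × 47.2 × e^(−0.0873×1.636) = 0.04797 × 47.2 × 0.8669 = 1.963 mg/L.

t_c ≈ 1.64 d; D_c ≈ 1.96 mg/L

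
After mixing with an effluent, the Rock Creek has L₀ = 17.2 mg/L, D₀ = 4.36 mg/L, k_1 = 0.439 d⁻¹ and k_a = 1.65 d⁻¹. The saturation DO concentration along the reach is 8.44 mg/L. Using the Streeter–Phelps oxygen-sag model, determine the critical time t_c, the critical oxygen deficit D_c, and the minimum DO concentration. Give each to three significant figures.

At the critical point dD/dt = 0, so k_1 L₀ e^(−k_1 t) = k_a D. Substituting D(t) from the Streeter–Phelps equation and solving for t gives
t_c = ln[(k_a/k_1)(1 − D₀(k_a−k_1)/(k_1 L₀))] / (k_a−k_1).
Here k_a−k_1 = 1.211 d⁻¹ and 1 − D₀(k_a−k_1)/(k_1 L₀) = 1 − 4.36×1.211/(0.439×17.2) = 0.3007, so
t_c = ln(3.759 × 0.3007) / 1.211 = 0.1225 / 1.211 = 0.1012 d.
D_c = (k_1/k_a) L₀ e^(−k_1 t_c) = (0.439/1.65) × 17.2 × e^(−0.439×0.1012) = 0.2661 × 17.2 × 0.9566 = 4.377 mg/L.
Minimum DO = C_s − D_c = 8.44 − 4.377 = 4.063 mg/L.

t_c ≈ 0.101 d; D_c ≈ 4.38 mg/L; min DO ≈ 4.06 mg/L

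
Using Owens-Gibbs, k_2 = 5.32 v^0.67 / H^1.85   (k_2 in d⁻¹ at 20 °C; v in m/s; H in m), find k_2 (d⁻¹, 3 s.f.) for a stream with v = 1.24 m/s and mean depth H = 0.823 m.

k_2 = 5.32 × 1.24^0.67 / 0.823^1.85 = 5.32 × 1.155 / 0.6974 = 8.811 d⁻¹.

k_2 ≈ 8.81 d⁻¹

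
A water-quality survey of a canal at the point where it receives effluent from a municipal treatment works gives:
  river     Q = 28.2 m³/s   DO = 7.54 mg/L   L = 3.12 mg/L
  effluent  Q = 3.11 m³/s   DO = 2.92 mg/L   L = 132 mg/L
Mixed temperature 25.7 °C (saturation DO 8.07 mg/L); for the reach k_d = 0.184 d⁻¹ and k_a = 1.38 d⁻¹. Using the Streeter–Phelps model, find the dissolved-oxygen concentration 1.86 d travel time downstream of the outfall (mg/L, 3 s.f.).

DO ≈ 6.44 mg/L

Mixed DO = (28.2×7.54 + 3.11×2.92)/(28.2+3.11) = 221.7/31.31 = 7.081 mg/L.
Mixed L₀ = (28.2×3.12 + 3.11×132)/(31.31) = 498.5/31.31 = 15.92 mg/L.
Initial deficit D₀ = C_s − DO₀ = 8.07 − 7.081 = 0.9889 mg/L.
D(1.86) = [0.184×15.92/(1.38−0.184)](e^(−0.184×1.86) − e^(−1.38×1.86)) + 0.9889 e^(−1.38×1.86)
= 2.449 × (0.7102 − 0.07678) + 0.9889 × 0.07678 = 1.627 mg/L.
DO = 8.07 − 1.627 = 6.443 mg/L.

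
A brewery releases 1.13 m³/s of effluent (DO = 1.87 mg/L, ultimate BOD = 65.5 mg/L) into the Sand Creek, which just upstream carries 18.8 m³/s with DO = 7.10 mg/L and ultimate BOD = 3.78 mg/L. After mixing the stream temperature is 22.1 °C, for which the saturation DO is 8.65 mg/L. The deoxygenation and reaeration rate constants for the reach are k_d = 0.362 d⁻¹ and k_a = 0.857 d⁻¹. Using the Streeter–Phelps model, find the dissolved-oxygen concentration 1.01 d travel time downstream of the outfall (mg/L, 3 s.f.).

Mixed DO = (18.8×7.10 + 1.13×1.87)/(18.8+1.13) = 135.6/19.93 = 6.803 mg/L.
Mixed L₀ = (18.8×3.78 + 1.13×65.5)/(19.93) = 145.1/19.93 = 7.279 mg/L.
Initial deficit D₀ = C_s − DO₀ = 8.65 − 6.803 = 1.847 mg/L.
D(1.01) = [0.362×7.279/(0.857−0.362)](e^(−0.362×1.01) − e^(−0.857×1.01)) + 1.847 e^(−0.857×1.01)
= 5.324 × (0.6938 − 0.4208) + 1.847 × 0.4208 = 2.230 mg/L.
DO = 8.65 − 2.230 = 6.420 mg/L.

DO ≈ 6.42 mg/L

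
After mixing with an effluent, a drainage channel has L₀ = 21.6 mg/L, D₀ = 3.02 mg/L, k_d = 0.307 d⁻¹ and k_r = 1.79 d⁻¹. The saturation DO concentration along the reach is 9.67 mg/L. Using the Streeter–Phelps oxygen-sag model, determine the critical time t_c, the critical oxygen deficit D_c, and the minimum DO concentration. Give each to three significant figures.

t_c ≈ 0.430 d; D_c ≈ 3.25 mg/L; min DO ≈ 6.42 mg/L

With k_r/k_d = 5.831 and 1 − D₀(k_r−k_d)/(k_d L₀) = 0.3246,
t_c = ln(5.831 × 0.3246) / (1.79 − 0.307) = ln(1.893) / 1.483 = 0.6380/1.483 = 0.4302 d.
D_c = (k_d/k_r) L₀ e^(−k_d t_c) = (0.307/1.79) × 21.6 × e^(−0.307×0.4302) = 0.1715 × 21.6 × 0.8763 = 3.246 mg/L.
Minimum DO = C_s − D_c = 9.67 − 3.246 = 6.424 mg/L.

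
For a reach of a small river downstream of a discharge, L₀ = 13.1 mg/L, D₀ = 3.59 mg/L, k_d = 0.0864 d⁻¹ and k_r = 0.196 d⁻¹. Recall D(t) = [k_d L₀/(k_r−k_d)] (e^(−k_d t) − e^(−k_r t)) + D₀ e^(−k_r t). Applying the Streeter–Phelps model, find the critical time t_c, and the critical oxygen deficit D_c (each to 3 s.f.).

At the critical point dD/dt = 0, so k_d L₀ e^(−k_d t) = k_r D. Substituting D(t) from the Streeter–Phelps equation and solving for t gives
t_c = ln[(k_r/k_d)(1 − D₀(k_r−k_d)/(k_d L₀))] / (k_r−k_d).
Here k_r−k_d = 0.1096 d⁻¹ and 1 − D₀(k_r−k_d)/(k_d L₀) = 1 − 3.59×0.1096/(0.0864×13.1) = 0.6524, so
t_c = ln(2.269 × 0.6524) / 0.1096 = 0.3920 / 0.1096 = 3.576 d.
L(t_c) = L₀ e^(−k_d t_c) = 13.1 × 0.7342 = 9.618 mg/L, and at the critical point k_r D_c = k_d L, so D_c = (0.0864/0.196) × 9.618 = 4.240 mg/L.

t_c ≈ 3.58 d; D_c ≈ 4.24 mg/L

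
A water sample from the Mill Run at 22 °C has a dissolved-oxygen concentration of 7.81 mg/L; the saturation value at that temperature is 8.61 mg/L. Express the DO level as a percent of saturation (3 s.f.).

90.7 % saturation

% saturation = C/C_s × 100 = 7.81/8.61 × 100 = 90.7 %.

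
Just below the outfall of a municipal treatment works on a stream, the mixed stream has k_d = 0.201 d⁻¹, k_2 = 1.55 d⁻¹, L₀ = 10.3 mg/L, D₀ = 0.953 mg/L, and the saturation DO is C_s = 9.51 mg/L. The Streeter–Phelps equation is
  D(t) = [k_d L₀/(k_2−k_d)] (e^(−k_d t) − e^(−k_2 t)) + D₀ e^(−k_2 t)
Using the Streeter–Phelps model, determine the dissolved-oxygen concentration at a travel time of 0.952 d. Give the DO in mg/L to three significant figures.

DO ≈ 8.38 mg/L

k_d L₀/(k_2−k_d) = 0.201×10.3/(1.55−0.201) = 2.070/1.349 = 1.535 mg/L.
e^(−k_d t) = e^(−0.201×0.9520) = 0.8258; e^(−k_2 t) = e^(−1.55×0.9520) = 0.2286.
D = 1.535 × (0.8258 − 0.2286) + 0.953 × 0.2286 = 0.9165 + 0.2179 = 1.134 mg/L.
DO = C_s − D = 9.51 − 1.134 = 8.376 mg/L.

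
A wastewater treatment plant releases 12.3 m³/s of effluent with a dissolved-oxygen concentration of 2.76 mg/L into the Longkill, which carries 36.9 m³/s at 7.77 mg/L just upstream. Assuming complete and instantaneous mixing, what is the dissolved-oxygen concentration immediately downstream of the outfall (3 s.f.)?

6.52 mg/L

Flow-weighted mixing: C = (Q_r C_r + Q_w C_w)/(Q_r + Q_w)
= (36.9×7.77 + 12.3×2.76)/(36.9 + 12.3) = 320.7/49.20 = 6.517 mg/L.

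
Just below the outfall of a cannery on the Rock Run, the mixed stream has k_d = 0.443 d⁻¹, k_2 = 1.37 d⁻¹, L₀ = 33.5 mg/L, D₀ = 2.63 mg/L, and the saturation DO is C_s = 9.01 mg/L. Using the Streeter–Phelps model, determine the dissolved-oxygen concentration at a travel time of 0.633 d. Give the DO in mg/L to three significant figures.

DO ≈ 2.54 mg/L

k_d L₀/(k_2−k_d) = 0.443×33.5/(1.37−0.443) = 14.84/0.9270 = 16.01 mg/L.
e^(−k_d t) = e^(−0.443×0.6330) = 0.7555; e^(−k_2 t) = e^(−1.37×0.6330) = 0.4201.
D = 16.01 × (0.7555 − 0.4201) + 2.63 × 0.4201 = 5.369 + 1.105 = 6.474 mg/L.
DO = C_s − D = 9.01 − 6.474 = 2.536 mg/L.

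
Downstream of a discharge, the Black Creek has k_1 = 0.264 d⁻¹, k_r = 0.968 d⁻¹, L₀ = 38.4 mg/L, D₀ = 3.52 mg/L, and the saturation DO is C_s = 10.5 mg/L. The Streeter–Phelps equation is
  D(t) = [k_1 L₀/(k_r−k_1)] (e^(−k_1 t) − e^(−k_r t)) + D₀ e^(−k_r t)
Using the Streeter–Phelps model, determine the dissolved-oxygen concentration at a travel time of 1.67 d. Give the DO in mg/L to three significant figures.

k_1 L₀/(k_r−k_1) = 0.264×38.4/(0.968−0.264) = 10.14/0.7040 = 14.40 mg/L.
e^(−k_1 t) = e^(−0.264×1.670) = 0.6435; e^(−k_r t) = e^(−0.968×1.670) = 0.1986.
D = 14.40 × (0.6435 − 0.1986) + 3.52 × 0.1986 = 6.406 + 0.6990 = 7.105 mg/L.
DO = C_s − D = 10.5 − 7.105 = 3.395 mg/L.

DO ≈ 3.39 mg/L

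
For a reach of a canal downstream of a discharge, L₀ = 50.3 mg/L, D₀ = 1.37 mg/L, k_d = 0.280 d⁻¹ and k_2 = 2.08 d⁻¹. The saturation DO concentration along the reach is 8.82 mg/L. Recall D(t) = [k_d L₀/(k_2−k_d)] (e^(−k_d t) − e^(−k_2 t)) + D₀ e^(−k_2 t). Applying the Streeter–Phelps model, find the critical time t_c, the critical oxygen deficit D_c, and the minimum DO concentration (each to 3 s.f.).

At the critical point dD/dt = 0, so k_d L₀ e^(−k_d t) = k_2 D. Substituting D(t) from the Streeter–Phelps equation and solving for t gives
t_c = ln[(k_2/k_d)(1 − D₀(k_2−k_d)/(k_d L₀))] / (k_2−k_d).
Here k_2−k_d = 1.800 d⁻¹ and 1 − D₀(k_2−k_d)/(k_d L₀) = 1 − 1.37×1.800/(0.280×50.3) = 0.8249, so
t_c = ln(7.429 × 0.8249) / 1.800 = 1.813 / 1.800 = 1.007 d.
L(t_c) = L₀ e^(−k_d t_c) = 50.3 × 0.7543 = 37.94 mg/L, and at the critical point k_2 D_c = k_d L, so D_c = (0.280/2.08) × 37.94 = 5.107 mg/L.
Minimum DO = C_s − D_c = 8.82 − 5.107 = 3.713 mg/L.

t_c ≈ 1.01 d; D_c ≈ 5.11 mg/L; min DO ≈ 3.71 mg/L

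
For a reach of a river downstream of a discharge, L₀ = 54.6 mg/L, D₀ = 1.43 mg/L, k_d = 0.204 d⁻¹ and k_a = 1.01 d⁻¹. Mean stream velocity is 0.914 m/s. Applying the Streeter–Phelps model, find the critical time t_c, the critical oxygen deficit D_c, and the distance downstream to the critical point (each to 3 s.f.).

t_c ≈ 1.85 d; D_c ≈ 7.56 mg/L; x_c ≈ 146 km

With k_a/k_d = 4.951 and 1 − D₀(k_a−k_d)/(k_d L₀) = 0.8965,
t_c = ln(4.951 × 0.8965) / (1.01 − 0.204) = ln(4.439) / 0.8060 = 1.490/0.8060 = 1.849 d.
D_c = (k_d/k_a) L₀ e^(−k_d t_c) = (0.204/1.01) × 54.6 × e^(−0.204×1.849) = 0.2020 × 54.6 × 0.6858 = 7.563 mg/L.
x_c = v t_c = 0.914 m/s × 1.849 d × 86400 s/d = 146000 m ≈ 146 km.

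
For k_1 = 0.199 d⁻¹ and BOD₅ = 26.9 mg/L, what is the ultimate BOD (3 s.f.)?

BOD₅ = L₀(1 − e^(−5k_1)) ⇒ L₀ = BOD₅ / (1 − e^(−5×0.199))
= 26.9 / (1 − 0.3697) = 26.9 / 0.6303 = 42.68 mg/L.

L₀ ≈ 42.7 mg/L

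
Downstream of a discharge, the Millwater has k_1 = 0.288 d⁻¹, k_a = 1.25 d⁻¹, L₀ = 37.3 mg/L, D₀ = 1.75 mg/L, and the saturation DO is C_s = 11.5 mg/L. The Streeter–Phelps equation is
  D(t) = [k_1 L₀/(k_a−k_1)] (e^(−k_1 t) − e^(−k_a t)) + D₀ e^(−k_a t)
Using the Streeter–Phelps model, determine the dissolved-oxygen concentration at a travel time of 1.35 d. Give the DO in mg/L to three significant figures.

k_1 L₀/(k_a−k_1) = 0.288×37.3/(1.25−0.288) = 10.74/0.9620 = 11.17 mg/L.
e^(−k_1 t) = e^(−0.288×1.350) = 0.6779; e^(−k_a t) = e^(−1.25×1.350) = 0.1850.
D = 11.17 × (0.6779 − 0.1850) + 1.75 × 0.1850 = 5.504 + 0.3237 = 5.828 mg/L.
DO = C_s − D = 11.5 − 5.828 = 5.672 mg/L.

DO ≈ 5.67 mg/L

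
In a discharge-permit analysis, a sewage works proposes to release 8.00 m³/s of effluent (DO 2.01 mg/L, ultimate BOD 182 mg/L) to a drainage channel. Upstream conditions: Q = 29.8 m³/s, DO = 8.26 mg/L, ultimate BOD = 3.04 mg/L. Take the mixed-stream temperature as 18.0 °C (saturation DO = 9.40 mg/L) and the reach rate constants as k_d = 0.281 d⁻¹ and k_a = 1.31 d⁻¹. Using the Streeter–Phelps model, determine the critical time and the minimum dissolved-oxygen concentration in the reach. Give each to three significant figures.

t_c ≈ 1.25 d; minimum DO ≈ 3.23 mg/L

Mixed DO = (29.8×8.26 + 8.00×2.01)/(29.8+8.00) = 262.2/37.80 = 6.937 mg/L.
Mixed L₀ = (29.8×3.04 + 8.00×182)/(37.80) = 1547/37.80 = 40.92 mg/L.
Initial deficit D₀ = C_s − DO₀ = 9.40 − 6.937 = 2.463 mg/L.
t_c = (1/1.029) ln[(1.31/0.281)(1 − 2.463×1.029/(0.281×40.92))] = 0.9718 × ln(3.634) = 1.254 d.
D_c = (0.281/1.31) × 40.92 × e^(−0.281×1.254) = 0.2145 × 40.92 × 0.7030 = 6.170 mg/L.
Minimum DO = 9.40 − 6.170 = 3.230 mg/L.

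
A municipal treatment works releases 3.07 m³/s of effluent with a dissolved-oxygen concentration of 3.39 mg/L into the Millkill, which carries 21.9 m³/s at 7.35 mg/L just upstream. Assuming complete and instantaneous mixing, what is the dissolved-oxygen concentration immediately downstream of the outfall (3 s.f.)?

6.86 mg/L

Flow-weighted mixing: C = (Q_r C_r + Q_w C_w)/(Q_r + Q_w)
= (21.9×7.35 + 3.07×3.39)/(21.9 + 3.07) = 171.4/24.97 = 6.863 mg/L.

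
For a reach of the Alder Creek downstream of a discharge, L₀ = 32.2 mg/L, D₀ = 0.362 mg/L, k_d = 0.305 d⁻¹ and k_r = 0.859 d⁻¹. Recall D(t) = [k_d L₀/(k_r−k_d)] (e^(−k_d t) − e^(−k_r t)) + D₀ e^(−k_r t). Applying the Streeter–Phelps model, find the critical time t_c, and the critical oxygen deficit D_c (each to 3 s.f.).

With k_r/k_d = 2.816 and 1 − D₀(k_r−k_d)/(k_d L₀) = 0.9796,
t_c = ln(2.816 × 0.9796) / (0.859 − 0.305) = ln(2.759) / 0.5540 = 1.015/0.5540 = 1.832 d.
L(t_c) = L₀ e^(−k_d t_c) = 32.2 × 0.5720 = 18.42 mg/L, and at the critical point k_r D_c = k_d L, so D_c = (0.305/0.859) × 18.42 = 6.539 mg/L.

t_c ≈ 1.83 d; D_c ≈ 6.54 mg/L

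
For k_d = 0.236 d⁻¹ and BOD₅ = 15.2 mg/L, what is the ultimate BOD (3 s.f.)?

BOD₅ = L₀(1 − e^(−5k_d)) ⇒ L₀ = BOD₅ / (1 − e^(−5×0.236))
= 15.2 / (1 − 0.3073) = 15.2 / 0.6927 = 21.94 mg/L.

L₀ ≈ 21.9 mg/L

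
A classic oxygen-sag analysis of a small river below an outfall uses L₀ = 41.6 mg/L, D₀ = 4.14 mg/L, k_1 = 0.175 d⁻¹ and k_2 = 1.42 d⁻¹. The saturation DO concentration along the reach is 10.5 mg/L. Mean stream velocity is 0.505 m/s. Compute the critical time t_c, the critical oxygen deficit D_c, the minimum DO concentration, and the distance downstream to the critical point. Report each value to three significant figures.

With k_2/k_1 = 8.114 and 1 − D₀(k_2−k_1)/(k_1 L₀) = 0.2920,
t_c = ln(8.114 × 0.2920) / (1.42 − 0.175) = ln(2.369) / 1.245 = 0.8626/1.245 = 0.6928 d.
L(t_c) = L₀ e^(−k_1 t_c) = 41.6 × 0.8858 = 36.85 mg/L, and at the critical point k_2 D_c = k_1 L, so D_c = (0.175/1.42) × 36.85 = 4.541 mg/L.
Minimum DO = C_s − D_c = 10.5 − 4.541 = 5.959 mg/L.
x_c = v t_c = 0.505 m/s × 0.6928 d × 86400 s/d = 30230 m ≈ 30.2 km.

t_c ≈ 0.693 d; D_c ≈ 4.54 mg/L; min DO ≈ 5.96 mg/L; x_c ≈ 30.2 km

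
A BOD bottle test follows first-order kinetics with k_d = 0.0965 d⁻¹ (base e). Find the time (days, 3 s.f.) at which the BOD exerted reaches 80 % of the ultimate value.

y/L₀ = 1 − e^(−k_d t) = 0.80 ⇒ e^(−k_d t) = 0.200
t = −ln(0.200) / 0.0965 = 1.609 / 0.0965 = 16.68 d.

t ≈ 16.7 d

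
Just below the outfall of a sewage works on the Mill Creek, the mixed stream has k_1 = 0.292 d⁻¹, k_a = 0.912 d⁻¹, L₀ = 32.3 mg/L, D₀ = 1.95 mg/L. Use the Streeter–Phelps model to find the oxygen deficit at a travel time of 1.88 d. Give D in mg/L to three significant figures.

k_1 L₀/(k_a−k_1) = 0.292×32.3/(0.912−0.292) = 9.432/0.6200 = 15.21 mg/L.
e^(−k_1 t) = e^(−0.292×1.880) = 0.5776; e^(−k_a t) = e^(−0.912×1.880) = 0.1800.
D = 15.21 × (0.5776 − 0.1800) + 1.95 × 0.1800 = 6.047 + 0.3511 = 6.398 mg/L.

D ≈ 6.40 mg/L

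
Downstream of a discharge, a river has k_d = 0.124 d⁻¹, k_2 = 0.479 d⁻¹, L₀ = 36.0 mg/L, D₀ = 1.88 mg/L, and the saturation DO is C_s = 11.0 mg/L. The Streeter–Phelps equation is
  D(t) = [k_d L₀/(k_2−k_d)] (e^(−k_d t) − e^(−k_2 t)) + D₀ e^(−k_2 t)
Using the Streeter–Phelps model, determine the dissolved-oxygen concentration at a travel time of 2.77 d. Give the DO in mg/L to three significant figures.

k_d L₀/(k_2−k_d) = 0.124×36.0/(0.479−0.124) = 4.464/0.3550 = 12.57 mg/L.
e^(−k_d t) = e^(−0.124×2.770) = 0.7093; e^(−k_2 t) = e^(−0.479×2.770) = 0.2653.
D = 12.57 × (0.7093 − 0.2653) + 1.88 × 0.2653 = 5.583 + 0.4988 = 6.082 mg/L.
DO = C_s − D = 11.0 − 6.082 = 4.918 mg/L.

DO ≈ 4.92 mg/L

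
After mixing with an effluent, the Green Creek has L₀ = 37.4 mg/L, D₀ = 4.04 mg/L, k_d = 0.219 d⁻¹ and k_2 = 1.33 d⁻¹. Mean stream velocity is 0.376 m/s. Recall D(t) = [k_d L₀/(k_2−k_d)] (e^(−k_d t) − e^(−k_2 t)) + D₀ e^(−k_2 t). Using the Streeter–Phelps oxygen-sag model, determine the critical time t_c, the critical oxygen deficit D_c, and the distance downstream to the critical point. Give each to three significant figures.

t_c ≈ 0.909 d; D_c ≈ 5.05 mg/L; x_c ≈ 29.5 km

At the critical point dD/dt = 0, so k_d L₀ e^(−k_d t) = k_2 D. Substituting D(t) from the Streeter–Phelps equation and solving for t gives
t_c = ln[(k_2/k_d)(1 − D₀(k_2−k_d)/(k_d L₀))] / (k_2−k_d).
Here k_2−k_d = 1.111 d⁻¹ and 1 − D₀(k_2−k_d)/(k_d L₀) = 1 − 4.04×1.111/(0.219×37.4) = 0.4520, so
t_c = ln(6.073 × 0.4520) / 1.111 = 1.010 / 1.111 = 0.9089 d.
L(t_c) = L₀ e^(−k_d t_c) = 37.4 × 0.8195 = 30.65 mg/L, and at the critical point k_2 D_c = k_d L, so D_c = (0.219/1.33) × 30.65 = 5.047 mg/L.
x_c = v t_c = 0.376 m/s × 0.9089 d × 86400 s/d = 29530 m ≈ 29.5 km.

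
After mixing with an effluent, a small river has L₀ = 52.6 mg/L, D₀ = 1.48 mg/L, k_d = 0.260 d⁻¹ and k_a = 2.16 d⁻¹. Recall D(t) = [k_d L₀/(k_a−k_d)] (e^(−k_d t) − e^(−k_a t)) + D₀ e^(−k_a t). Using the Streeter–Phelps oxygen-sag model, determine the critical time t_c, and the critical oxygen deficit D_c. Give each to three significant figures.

With k_a/k_d = 8.308 and 1 − D₀(k_a−k_d)/(k_d L₀) = 0.7944,
t_c = ln(8.308 × 0.7944) / (2.16 − 0.260) = ln(6.600) / 1.900 = 1.887/1.900 = 0.9932 d.
L(t_c) = L₀ e^(−k_d t_c) = 52.6 × 0.7724 = 40.63 mg/L, and at the critical point k_a D_c = k_d L, so D_c = (0.260/2.16) × 40.63 = 4.891 mg/L.

t_c ≈ 0.993 d; D_c ≈ 4.89 mg/L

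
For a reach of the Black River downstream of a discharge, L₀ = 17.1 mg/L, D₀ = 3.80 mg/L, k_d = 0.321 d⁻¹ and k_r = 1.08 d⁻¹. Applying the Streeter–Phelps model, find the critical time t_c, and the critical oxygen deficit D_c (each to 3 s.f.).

At the critical point dD/dt = 0, so k_d L₀ e^(−k_d t) = k_r D. Substituting D(t) from the Streeter–Phelps equation and solving for t gives
t_c = ln[(k_r/k_d)(1 − D₀(k_r−k_d)/(k_d L₀))] / (k_r−k_d).
Here k_r−k_d = 0.7590 d⁻¹ and 1 − D₀(k_r−k_d)/(k_d L₀) = 1 − 3.80×0.7590/(0.321×17.1) = 0.4746, so
t_c = ln(3.364 × 0.4746) / 0.7590 = 0.4679 / 0.7590 = 0.6165 d.
L(t_c) = L₀ e^(−k_d t_c) = 17.1 × 0.8205 = 14.03 mg/L, and at the critical point k_r D_c = k_d L, so D_c = (0.321/1.08) × 14.03 = 4.170 mg/L.

t_c ≈ 0.616 d; D_c ≈ 4.17 mg/L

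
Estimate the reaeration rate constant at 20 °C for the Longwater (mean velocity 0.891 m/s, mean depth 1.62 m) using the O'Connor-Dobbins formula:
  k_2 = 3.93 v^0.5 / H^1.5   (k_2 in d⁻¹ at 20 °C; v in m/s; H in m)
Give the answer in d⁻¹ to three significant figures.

k_2 ≈ 1.80 d⁻¹

k_2 = 3.93 × 0.891^0.5 / 1.62^1.5 = 3.93 × 0.9439 / 2.062 = 1.799 d⁻¹.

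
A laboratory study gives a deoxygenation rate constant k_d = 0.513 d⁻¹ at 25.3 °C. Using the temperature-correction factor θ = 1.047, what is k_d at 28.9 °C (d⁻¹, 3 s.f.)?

k_d ≈ 0.605 d⁻¹

k_d(T₂) = k_d(T₁) · θ^(T₂−T₁) = 0.513 × 1.047^(28.9−25.3)
= 0.513 × 1.047^3.60 = 0.513 × 1.180 = 0.6052 d⁻¹.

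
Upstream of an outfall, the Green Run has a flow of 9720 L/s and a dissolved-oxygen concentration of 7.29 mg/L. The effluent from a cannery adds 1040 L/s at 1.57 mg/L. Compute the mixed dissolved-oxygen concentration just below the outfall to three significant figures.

Flow-weighted mixing: C = (Q_r C_r + Q_w C_w)/(Q_r + Q_w)
= (9720×7.29 + 1040×1.57)/(9720 + 1040) = 72490/10760 = 6.737 mg/L.

6.74 mg/L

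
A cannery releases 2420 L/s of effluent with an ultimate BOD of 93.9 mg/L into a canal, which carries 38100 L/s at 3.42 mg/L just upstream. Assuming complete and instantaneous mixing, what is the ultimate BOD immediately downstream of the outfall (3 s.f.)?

8.82 mg/L

Flow-weighted mixing: C = (Q_r C_r + Q_w C_w)/(Q_r + Q_w)
= (38100×3.42 + 2420×93.9)/(38100 + 2420) = 357500/40520 = 8.824 mg/L.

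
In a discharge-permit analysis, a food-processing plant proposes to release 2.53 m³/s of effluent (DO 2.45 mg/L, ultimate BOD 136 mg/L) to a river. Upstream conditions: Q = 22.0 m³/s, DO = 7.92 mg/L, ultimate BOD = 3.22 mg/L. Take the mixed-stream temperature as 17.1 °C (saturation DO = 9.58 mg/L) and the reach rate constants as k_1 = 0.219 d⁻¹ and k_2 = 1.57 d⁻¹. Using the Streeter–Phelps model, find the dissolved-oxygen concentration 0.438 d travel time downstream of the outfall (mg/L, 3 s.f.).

DO ≈ 7.35 mg/L

Mixed DO = (22.0×7.92 + 2.53×2.45)/(22.0+2.53) = 180.4/24.53 = 7.356 mg/L.
Mixed L₀ = (22.0×3.22 + 2.53×136)/(24.53) = 414.9/24.53 = 16.91 mg/L.
Initial deficit D₀ = C_s − DO₀ = 9.58 − 7.356 = 2.224 mg/L.
D(0.438) = [0.219×16.91/(1.57−0.219)](e^(−0.219×0.438) − e^(−1.57×0.438)) + 2.224 e^(−1.57×0.438)
= 2.742 × (0.9085 − 0.5028) + 2.224 × 0.5028 = 2.231 mg/L.
DO = 9.58 − 2.231 = 7.349 mg/L.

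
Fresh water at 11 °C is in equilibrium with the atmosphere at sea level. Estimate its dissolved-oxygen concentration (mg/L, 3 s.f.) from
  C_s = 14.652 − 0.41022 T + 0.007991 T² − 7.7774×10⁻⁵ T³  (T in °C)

C_s ≈ 11.0 mg/L

C_s = 14.652 − 0.41022×11 + 0.007991×11² − 7.7774×10⁻⁵×11³ = 11.00 mg/L.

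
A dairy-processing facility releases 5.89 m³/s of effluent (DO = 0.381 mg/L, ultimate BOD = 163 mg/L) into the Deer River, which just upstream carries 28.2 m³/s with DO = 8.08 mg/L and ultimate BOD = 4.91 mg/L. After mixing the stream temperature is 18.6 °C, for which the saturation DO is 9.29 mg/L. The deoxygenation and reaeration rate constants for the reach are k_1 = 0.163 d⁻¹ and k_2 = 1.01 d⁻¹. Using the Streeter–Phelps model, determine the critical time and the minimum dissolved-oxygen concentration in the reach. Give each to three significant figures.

t_c ≈ 1.53 d; minimum DO ≈ 5.24 mg/L

Mixed DO = (28.2×8.08 + 5.89×0.381)/(28.2+5.89) = 230.1/34.09 = 6.750 mg/L.
Mixed L₀ = (28.2×4.91 + 5.89×163)/(34.09) = 1099/34.09 = 32.22 mg/L.
Initial deficit D₀ = C_s − DO₀ = 9.29 − 6.750 = 2.540 mg/L.
t_c = (1/0.8470) ln[(1.01/0.163)(1 − 2.540×0.8470/(0.163×32.22))] = 1.181 × ln(3.658) = 1.531 d.
D_c = (0.163/1.01) × 32.22 × e^(−0.163×1.531) = 0.1614 × 32.22 × 0.7791 = 4.052 mg/L.
Minimum DO = 9.29 − 4.052 = 5.238 mg/L.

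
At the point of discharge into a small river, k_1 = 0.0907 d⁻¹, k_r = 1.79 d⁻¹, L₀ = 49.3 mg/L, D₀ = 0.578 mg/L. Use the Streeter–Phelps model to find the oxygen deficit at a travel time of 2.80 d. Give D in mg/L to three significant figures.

D ≈ 2.03 mg/L

k_1 L₀/(k_r−k_1) = 0.0907×49.3/(1.79−0.0907) = 4.472/1.699 = 2.631 mg/L.
e^(−k_1 t) = e^(−0.0907×2.800) = 0.7757; e^(−k_r t) = e^(−1.79×2.800) = 0.006658.
D = 2.631 × (0.7757 − 0.006658) + 0.578 × 0.006658 = 2.024 + 0.003848 = 2.028 mg/L.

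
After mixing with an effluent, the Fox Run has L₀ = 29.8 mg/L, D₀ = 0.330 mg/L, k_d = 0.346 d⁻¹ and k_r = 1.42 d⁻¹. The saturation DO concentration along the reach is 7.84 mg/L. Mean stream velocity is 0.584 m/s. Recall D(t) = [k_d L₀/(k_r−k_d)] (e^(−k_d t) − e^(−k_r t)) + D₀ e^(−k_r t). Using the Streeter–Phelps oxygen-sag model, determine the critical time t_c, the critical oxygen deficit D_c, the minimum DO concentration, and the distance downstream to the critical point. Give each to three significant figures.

t_c ≈ 1.28 d; D_c ≈ 4.66 mg/L; min DO ≈ 3.18 mg/L; x_c ≈ 64.7 km

With k_r/k_d = 4.104 and 1 − D₀(k_r−k_d)/(k_d L₀) = 0.9656,
t_c = ln(4.104 × 0.9656) / (1.42 − 0.346) = ln(3.963) / 1.074 = 1.377/1.074 = 1.282 d.
D_c = (k_d/k_r) L₀ e^(−k_d t_c) = (0.346/1.42) × 29.8 × e^(−0.346×1.282) = 0.2437 × 29.8 × 0.6417 = 4.660 mg/L.
Minimum DO = C_s − D_c = 7.84 − 4.660 = 3.180 mg/L.
x_c = v t_c = 0.584 m/s × 1.282 d × 86400 s/d = 64690 m ≈ 64.7 km.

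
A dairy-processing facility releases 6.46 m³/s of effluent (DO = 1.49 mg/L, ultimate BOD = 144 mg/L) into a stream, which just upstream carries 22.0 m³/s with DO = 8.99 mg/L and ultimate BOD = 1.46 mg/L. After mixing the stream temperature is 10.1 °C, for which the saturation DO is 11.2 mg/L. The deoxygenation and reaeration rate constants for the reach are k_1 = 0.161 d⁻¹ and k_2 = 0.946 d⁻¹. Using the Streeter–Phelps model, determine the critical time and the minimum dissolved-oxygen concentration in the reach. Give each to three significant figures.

Mixed DO = (22.0×8.99 + 6.46×1.49)/(22.0+6.46) = 207.4/28.46 = 7.288 mg/L.
Mixed L₀ = (22.0×1.46 + 6.46×144)/(28.46) = 962.4/28.46 = 33.81 mg/L.
Initial deficit D₀ = C_s − DO₀ = 11.2 − 7.288 = 3.912 mg/L.
t_c = (1/0.7850) ln[(0.946/0.161)(1 − 3.912×0.7850/(0.161×33.81))] = 1.274 × ln(2.561) = 1.198 d.
D_c = (0.161/0.946) × 33.81 × e^(−0.161×1.198) = 0.1702 × 33.81 × 0.8246 = 4.745 mg/L.
Minimum DO = 11.2 − 4.745 = 6.455 mg/L.

t_c ≈ 1.20 d; minimum DO ≈ 6.45 mg/L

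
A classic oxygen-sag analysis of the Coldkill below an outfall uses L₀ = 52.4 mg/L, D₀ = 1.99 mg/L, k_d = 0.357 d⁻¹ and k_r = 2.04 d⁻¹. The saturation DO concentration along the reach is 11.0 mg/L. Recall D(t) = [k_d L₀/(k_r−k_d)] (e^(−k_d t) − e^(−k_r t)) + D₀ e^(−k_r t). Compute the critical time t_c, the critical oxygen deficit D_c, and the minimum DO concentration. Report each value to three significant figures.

t_c ≈ 0.918 d; D_c ≈ 6.61 mg/L; min DO ≈ 4.39 mg/L

At the critical point dD/dt = 0, so k_d L₀ e^(−k_d t) = k_r D. Substituting D(t) from the Streeter–Phelps equation and solving for t gives
t_c = ln[(k_r/k_d)(1 − D₀(k_r−k_d)/(k_d L₀))] / (k_r−k_d).
Here k_r−k_d = 1.683 d⁻¹ and 1 − D₀(k_r−k_d)/(k_d L₀) = 1 − 1.99×1.683/(0.357×52.4) = 0.8210, so
t_c = ln(5.714 × 0.8210) / 1.683 = 1.546 / 1.683 = 0.9184 d.
L(t_c) = L₀ e^(−k_d t_c) = 52.4 × 0.7205 = 37.75 mg/L, and at the critical point k_r D_c = k_d L, so D_c = (0.357/2.04) × 37.75 = 6.607 mg/L.
Minimum DO = C_s − D_c = 11.0 − 6.607 = 4.393 mg/L.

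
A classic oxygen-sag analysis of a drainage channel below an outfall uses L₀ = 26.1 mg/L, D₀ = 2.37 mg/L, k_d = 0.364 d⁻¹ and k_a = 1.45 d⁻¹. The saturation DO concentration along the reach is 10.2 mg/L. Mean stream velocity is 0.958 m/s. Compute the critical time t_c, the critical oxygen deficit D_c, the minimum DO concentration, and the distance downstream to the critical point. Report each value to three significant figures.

t_c ≈ 0.982 d; D_c ≈ 4.58 mg/L; min DO ≈ 5.62 mg/L; x_c ≈ 81.3 km

At the critical point dD/dt = 0, so k_d L₀ e^(−k_d t) = k_a D. Substituting D(t) from the Streeter–Phelps equation and solving for t gives
t_c = ln[(k_a/k_d)(1 − D₀(k_a−k_d)/(k_d L₀))] / (k_a−k_d).
Here k_a−k_d = 1.086 d⁻¹ and 1 − D₀(k_a−k_d)/(k_d L₀) = 1 − 2.37×1.086/(0.364×26.1) = 0.7291, so
t_c = ln(3.984 × 0.7291) / 1.086 = 1.066 / 1.086 = 0.9818 d.
D_c = (k_d/k_a) L₀ e^(−k_d t_c) = (0.364/1.45) × 26.1 × e^(−0.364×0.9818) = 0.2510 × 26.1 × 0.6995 = 4.583 mg/L.
Minimum DO = C_s − D_c = 10.2 − 4.583 = 5.617 mg/L.
x_c = v t_c = 0.958 m/s × 0.9818 d × 86400 s/d = 81260 m ≈ 81.3 km.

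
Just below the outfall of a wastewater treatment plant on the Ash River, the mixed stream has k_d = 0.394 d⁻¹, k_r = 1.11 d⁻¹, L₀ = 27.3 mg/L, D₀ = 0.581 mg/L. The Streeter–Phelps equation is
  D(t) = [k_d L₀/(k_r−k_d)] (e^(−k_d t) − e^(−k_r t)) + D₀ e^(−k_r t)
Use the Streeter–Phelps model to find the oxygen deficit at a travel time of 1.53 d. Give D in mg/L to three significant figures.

k_d L₀/(k_r−k_d) = 0.394×27.3/(1.11−0.394) = 10.76/0.7160 = 15.02 mg/L.
e^(−k_d t) = e^(−0.394×1.530) = 0.5473; e^(−k_r t) = e^(−1.11×1.530) = 0.1830.
D = 15.02 × (0.5473 − 0.1830) + 0.581 × 0.1830 = 5.472 + 0.1063 = 5.579 mg/L.

D ≈ 5.58 mg/L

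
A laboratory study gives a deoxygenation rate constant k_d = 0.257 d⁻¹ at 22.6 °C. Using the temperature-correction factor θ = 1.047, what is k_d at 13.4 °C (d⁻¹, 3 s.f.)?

k_d ≈ 0.168 d⁻¹

k_d(T₂) = k_d(T₁) · θ^(T₂−T₁) = 0.257 × 1.047^(13.4−22.6)
= 0.257 × 1.047^-9.20 = 0.257 × 0.6554 = 0.1684 d⁻¹.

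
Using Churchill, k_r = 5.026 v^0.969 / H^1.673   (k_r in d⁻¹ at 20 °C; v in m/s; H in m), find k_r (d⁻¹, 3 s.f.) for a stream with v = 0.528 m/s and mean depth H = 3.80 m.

k_r = 5.026 × 0.528^0.969 / 3.80^1.673 = 5.026 × 0.5386 / 9.332 = 0.2901 d⁻¹.

k_r ≈ 0.290 d⁻¹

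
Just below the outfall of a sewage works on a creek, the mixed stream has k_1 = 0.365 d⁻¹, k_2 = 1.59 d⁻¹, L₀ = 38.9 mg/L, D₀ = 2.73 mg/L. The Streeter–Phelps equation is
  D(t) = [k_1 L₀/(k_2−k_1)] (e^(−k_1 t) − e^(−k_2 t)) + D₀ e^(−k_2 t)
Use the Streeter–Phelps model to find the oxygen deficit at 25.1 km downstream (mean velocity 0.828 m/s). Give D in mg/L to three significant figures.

D ≈ 5.13 mg/L

Travel time t = x/v = 25.1 km / (0.828 m/s) = 25100 m / 0.828 m/s = 30310 s = 0.3509 d.
k_1 L₀/(k_2−k_1) = 0.365×38.9/(1.59−0.365) = 14.20/1.225 = 11.59 mg/L.
e^(−k_1 t) = e^(−0.365×0.3509) = 0.8798; e^(−k_2 t) = e^(−1.59×0.3509) = 0.5724.
D = 11.59 × (0.8798 − 0.5724) + 2.73 × 0.5724 = 3.563 + 1.563 = 5.125 mg/L.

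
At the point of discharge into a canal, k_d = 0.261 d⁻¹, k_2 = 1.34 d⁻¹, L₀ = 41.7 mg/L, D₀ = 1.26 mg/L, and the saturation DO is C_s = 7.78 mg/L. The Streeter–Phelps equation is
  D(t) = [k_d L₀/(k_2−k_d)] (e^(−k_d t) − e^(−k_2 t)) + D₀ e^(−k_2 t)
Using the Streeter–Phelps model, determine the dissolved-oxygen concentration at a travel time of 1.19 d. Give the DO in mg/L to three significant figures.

k_d L₀/(k_2−k_d) = 0.261×41.7/(1.34−0.261) = 10.88/1.079 = 10.09 mg/L.
e^(−k_d t) = e^(−0.261×1.190) = 0.7330; e^(−k_2 t) = e^(−1.34×1.190) = 0.2030.
D = 10.09 × (0.7330 − 0.2030) + 1.26 × 0.2030 = 5.346 + 0.2558 = 5.602 mg/L.
DO = C_s − D = 7.78 − 5.602 = 2.178 mg/L.

DO ≈ 2.18 mg/L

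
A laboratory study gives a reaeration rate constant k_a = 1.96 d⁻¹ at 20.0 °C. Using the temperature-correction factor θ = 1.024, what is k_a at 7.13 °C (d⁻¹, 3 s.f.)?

k_a(T₂) = k_a(T₁) · θ^(T₂−T₁) = 1.96 × 1.024^(7.13−20.0)
= 1.96 × 1.024^-12.9 = 1.96 × 0.7370 = 1.444 d⁻¹.

k_a ≈ 1.44 d⁻¹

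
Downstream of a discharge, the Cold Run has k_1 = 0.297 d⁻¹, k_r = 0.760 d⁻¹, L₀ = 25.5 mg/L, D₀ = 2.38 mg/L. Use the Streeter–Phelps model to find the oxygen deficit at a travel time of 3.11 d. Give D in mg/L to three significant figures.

k_1 L₀/(k_r−k_1) = 0.297×25.5/(0.760−0.297) = 7.573/0.4630 = 16.36 mg/L.
e^(−k_1 t) = e^(−0.297×3.110) = 0.3971; e^(−k_r t) = e^(−0.760×3.110) = 0.09408.
D = 16.36 × (0.3971 − 0.09408) + 2.38 × 0.09408 = 4.956 + 0.2239 = 5.180 mg/L.

D ≈ 5.18 mg/L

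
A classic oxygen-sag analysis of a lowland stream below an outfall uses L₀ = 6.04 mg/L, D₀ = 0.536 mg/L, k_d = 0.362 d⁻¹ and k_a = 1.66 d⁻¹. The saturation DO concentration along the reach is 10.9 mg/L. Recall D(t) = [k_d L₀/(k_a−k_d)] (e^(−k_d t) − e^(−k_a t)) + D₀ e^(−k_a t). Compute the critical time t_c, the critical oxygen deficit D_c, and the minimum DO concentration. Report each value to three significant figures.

t_c ≈ 0.878 d; D_c ≈ 0.958 mg/L; min DO ≈ 9.94 mg/L

With k_a/k_d = 4.586 and 1 − D₀(k_a−k_d)/(k_d L₀) = 0.6818,
t_c = ln(4.586 × 0.6818) / (1.66 − 0.362) = ln(3.127) / 1.298 = 1.140/1.298 = 0.8782 d.
D_c = (k_d/k_a) L₀ e^(−k_d t_c) = (0.362/1.66) × 6.04 × e^(−0.362×0.8782) = 0.2181 × 6.04 × 0.7277 = 0.9585 mg/L.
Minimum DO = C_s − D_c = 10.9 − 0.9585 = 9.942 mg/L.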